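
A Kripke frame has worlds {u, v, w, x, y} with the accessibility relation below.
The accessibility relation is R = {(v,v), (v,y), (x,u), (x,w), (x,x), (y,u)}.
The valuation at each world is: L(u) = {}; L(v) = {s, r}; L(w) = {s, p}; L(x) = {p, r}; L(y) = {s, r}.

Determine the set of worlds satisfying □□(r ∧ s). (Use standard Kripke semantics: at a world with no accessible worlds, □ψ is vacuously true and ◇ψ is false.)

u, w, y

Recall that □ψ holds at a world iff ψ holds at every accessible world, and ◇ψ holds iff ψ holds at some accessible world.
Let φ = □□(r ∧ s). Evaluate φ at each world:
  u (successors ∅): φ is true.
  v (successors {v, y}): φ is false.
  w (successors ∅): φ is true.
  x (successors {u, w, x}): φ is false.
  y (successors {u}): φ is true.
For instance, at v:
  At v: □□(r ∧ s) requires □(r ∧ s) at every successor {v, y}.
    □(r ∧ s) fails at y, so □□(r ∧ s) is false at v.
      At y: □(r ∧ s) requires r ∧ s at every successor {u}.
        r ∧ s fails at u, so □(r ∧ s) is false at y.
Satisfying worlds: {u, w, y}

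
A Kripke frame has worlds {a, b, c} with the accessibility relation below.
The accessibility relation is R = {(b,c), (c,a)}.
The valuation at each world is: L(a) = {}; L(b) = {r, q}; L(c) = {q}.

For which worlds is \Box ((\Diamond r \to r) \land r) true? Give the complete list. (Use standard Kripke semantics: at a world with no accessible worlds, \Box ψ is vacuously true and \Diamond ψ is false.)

Let φ = \Box ((\Diamond r \to r) \land r). Evaluate φ at each world:
  a (successors ∅): φ is true.
  b (successors {c}): φ is false.
  c (successors {a}): φ is false.
For instance, at b:
  At b: \Box ((\Diamond r \to r) \land r) requires (\Diamond r \to r) \land r at every successor {c}.
    (\Diamond r \to r) \land r fails at c, so \Box ((\Diamond r \to r) \land r) is false at b.
      At c: \Diamond r \to r is true, r is false, so (\Diamond r \to r) \land r is false.
Satisfying worlds: {a}

a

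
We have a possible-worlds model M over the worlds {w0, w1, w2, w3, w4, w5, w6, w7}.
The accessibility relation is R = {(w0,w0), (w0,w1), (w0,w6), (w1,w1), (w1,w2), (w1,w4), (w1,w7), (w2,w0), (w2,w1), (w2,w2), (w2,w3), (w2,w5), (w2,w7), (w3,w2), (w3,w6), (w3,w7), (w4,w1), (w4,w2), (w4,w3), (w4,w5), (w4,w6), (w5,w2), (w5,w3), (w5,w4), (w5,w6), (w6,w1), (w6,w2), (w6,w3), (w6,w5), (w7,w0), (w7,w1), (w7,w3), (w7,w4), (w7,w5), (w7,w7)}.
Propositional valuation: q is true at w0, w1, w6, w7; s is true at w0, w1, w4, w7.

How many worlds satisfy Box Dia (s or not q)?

Let φ = Box Dia (s or not q). Evaluate φ at each world:
  w0 (successors {w0, w1, w6}): φ is true.
  w1 (successors {w1, w2, w4, w7}): φ is true.
  w2 (successors {w0, w1, w2, w3, w5, w7}): φ is true.
  w3 (successors {w2, w6, w7}): φ is true.
  w4 (successors {w1, w2, w3, w5, w6}): φ is true.
  w5 (successors {w2, w3, w4, w6}): φ is true.
  w6 (successors {w1, w2, w3, w5}): φ is true.
  w7 (successors {w0, w1, w3, w4, w5, w7}): φ is true.
For instance, at w7:
  At w7: Box Dia (s or not q) requires Dia (s or not q) at every successor {w0, w1, w3, w4, w5, w7}.
    At w0: Dia (s or not q) is true.
    At w1: Dia (s or not q) is true.
    At w3: Dia (s or not q) is true.
    At w4: Dia (s or not q) is true.
    At w5: Dia (s or not q) is true.
    At w7: Dia (s or not q) is true.
  So Box Dia (s or not q) is true at w7.
Satisfying worlds: {w0, w1, w2, w3, w4, w5, w6, w7}

8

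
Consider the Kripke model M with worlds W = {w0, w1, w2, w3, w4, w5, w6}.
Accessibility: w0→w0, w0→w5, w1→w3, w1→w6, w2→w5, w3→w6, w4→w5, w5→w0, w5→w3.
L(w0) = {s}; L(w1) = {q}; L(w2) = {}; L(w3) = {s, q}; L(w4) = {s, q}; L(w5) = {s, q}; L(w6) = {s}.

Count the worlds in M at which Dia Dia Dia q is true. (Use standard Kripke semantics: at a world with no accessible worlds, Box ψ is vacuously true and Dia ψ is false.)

Let φ = Dia Dia Dia q. Evaluate φ at each world:
  w0 (successors {w0, w5}): φ is true.
  w1 (successors {w3, w6}): φ is false.
  w2 (successors {w5}): φ is true.
  w3 (successors {w6}): φ is false.
  w4 (successors {w5}): φ is true.
  w5 (successors {w0, w3}): φ is true.
  w6 (successors ∅): φ is false.
For instance, at w3:
  At w3: Dia Dia Dia q requires Dia Dia q at some successor in {w6}.
    At w6: Dia Dia q is false.
  So Dia Dia Dia q is false at w3.
Satisfying worlds: {w0, w2, w4, w5}

4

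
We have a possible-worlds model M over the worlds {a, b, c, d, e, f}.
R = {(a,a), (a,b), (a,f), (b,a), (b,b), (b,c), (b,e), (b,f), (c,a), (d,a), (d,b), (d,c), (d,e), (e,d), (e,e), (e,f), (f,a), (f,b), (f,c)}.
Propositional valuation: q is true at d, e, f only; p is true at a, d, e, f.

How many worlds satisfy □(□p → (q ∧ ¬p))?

2

Recall that □ψ holds at a world iff ψ holds at every accessible world, and ◇ψ holds iff ψ holds at some accessible world.
Let φ = □(□p → (q ∧ ¬p)). Evaluate φ at each world:
  a (successors {a, b, f}): φ is true.
  b (successors {a, b, c, e, f}): φ is false.
  c (successors {a}): φ is true.
  d (successors {a, b, c, e}): φ is false.
  e (successors {d, e, f}): φ is false.
  f (successors {a, b, c}): φ is false.
For instance, at f:
  At f: □(□p → (q ∧ ¬p)) requires □p → (q ∧ ¬p) at every successor {a, b, c}.
    □p → (q ∧ ¬p) fails at c, so □(□p → (q ∧ ¬p)) is false at f.
      At c: □p is true, q ∧ ¬p is false, so □p → (q ∧ ¬p) is false.
Satisfying worlds: {a, c}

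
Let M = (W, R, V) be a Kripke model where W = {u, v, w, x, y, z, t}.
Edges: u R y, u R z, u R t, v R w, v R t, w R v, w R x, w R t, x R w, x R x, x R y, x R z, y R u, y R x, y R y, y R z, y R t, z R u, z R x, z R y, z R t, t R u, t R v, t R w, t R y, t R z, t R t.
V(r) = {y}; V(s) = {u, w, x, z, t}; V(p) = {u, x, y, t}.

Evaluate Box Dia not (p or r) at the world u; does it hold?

No

At u: Box Dia not (p or r) requires Dia not (p or r) at every successor {y, z, t}.
  Dia not (p or r) fails at z, so Box Dia not (p or r) is false at u.
    At z: Dia not (p or r) requires not (p or r) at some successor in {u, x, y, t}.
      At u: not (p or r) is false.
      At x: not (p or r) is false.
      At y: not (p or r) is false.
      At t: not (p or r) is false.
    So Dia not (p or r) is false at z.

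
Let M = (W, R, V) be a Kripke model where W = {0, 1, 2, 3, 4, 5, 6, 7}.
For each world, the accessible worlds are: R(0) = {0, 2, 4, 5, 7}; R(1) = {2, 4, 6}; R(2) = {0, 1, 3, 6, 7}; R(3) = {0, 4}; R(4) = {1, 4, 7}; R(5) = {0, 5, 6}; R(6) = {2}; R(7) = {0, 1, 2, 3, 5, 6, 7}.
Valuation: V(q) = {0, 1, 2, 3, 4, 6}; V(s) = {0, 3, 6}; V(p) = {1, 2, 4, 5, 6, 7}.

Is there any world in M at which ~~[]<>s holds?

Yes

Let φ = ~~[]<>s. Evaluate φ at each world:
  0 (successors {0, 2, 4, 5, 7}): φ is false.
  1 (successors {2, 4, 6}): φ is false.
  2 (successors {0, 1, 3, 6, 7}): φ is false.
  3 (successors {0, 4}): φ is false.
  4 (successors {1, 4, 7}): φ is false.
  5 (successors {0, 5, 6}): φ is false.
  6 (successors {2}): φ is true.
  7 (successors {0, 1, 2, 3, 5, 6, 7}): φ is false.
Detail at 6 (witness):
  At 6: ~[]<>s is false, so ~~[]<>s is true.
    At 6: []<>s is true, so ~[]<>s is false.
      At 6: []<>s requires <>s at every successor {2}.
        At 2: <>s is true.
      So []<>s is true at 6.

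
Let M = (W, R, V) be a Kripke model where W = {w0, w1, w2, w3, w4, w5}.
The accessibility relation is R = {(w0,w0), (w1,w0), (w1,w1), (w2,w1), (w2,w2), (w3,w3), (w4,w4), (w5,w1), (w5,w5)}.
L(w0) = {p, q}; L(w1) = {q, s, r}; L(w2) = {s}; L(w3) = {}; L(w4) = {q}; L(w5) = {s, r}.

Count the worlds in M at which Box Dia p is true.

2

Let φ = Box Dia p. Evaluate φ at each world:
  w0 (successors {w0}): φ is true.
  w1 (successors {w0, w1}): φ is true.
  w2 (successors {w1, w2}): φ is false.
  w3 (successors {w3}): φ is false.
  w4 (successors {w4}): φ is false.
  w5 (successors {w1, w5}): φ is false.
For instance, at w5:
  At w5: Box Dia p requires Dia p at every successor {w1, w5}.
    Dia p fails at w5, so Box Dia p is false at w5.
      At w5: Dia p requires p at some successor in {w1, w5}.
        At w1: p is false.
        At w5: p is false.
      So Dia p is false at w5.
Satisfying worlds: {w0, w1}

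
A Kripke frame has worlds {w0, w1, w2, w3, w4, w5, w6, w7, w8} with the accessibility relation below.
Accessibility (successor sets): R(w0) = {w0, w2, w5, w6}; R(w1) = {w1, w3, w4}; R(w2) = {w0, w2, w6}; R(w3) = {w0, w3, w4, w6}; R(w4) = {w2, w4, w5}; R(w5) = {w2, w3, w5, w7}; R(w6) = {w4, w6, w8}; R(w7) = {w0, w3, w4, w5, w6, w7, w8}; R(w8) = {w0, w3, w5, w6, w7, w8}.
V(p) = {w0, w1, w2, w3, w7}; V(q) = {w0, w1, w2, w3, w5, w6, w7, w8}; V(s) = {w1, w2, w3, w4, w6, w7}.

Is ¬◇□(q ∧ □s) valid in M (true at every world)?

Yes

Let φ = ¬◇□(q ∧ □s). Evaluate φ at each world:
  w0 (successors {w0, w2, w5, w6}): φ is true.
  w1 (successors {w1, w3, w4}): φ is true.
  w2 (successors {w0, w2, w6}): φ is true.
  w3 (successors {w0, w3, w4, w6}): φ is true.
  w4 (successors {w2, w4, w5}): φ is true.
  w5 (successors {w2, w3, w5, w7}): φ is true.
  w6 (successors {w4, w6, w8}): φ is true.
  w7 (successors {w0, w3, w4, w5, w6, w7, w8}): φ is true.
  w8 (successors {w0, w3, w5, w6, w7, w8}): φ is true.
For instance, at w5:
  At w5: ◇□(q ∧ □s) is false, so ¬◇□(q ∧ □s) is true.
    At w5: ◇□(q ∧ □s) requires □(q ∧ □s) at some successor in {w2, w3, w5, w7}.
      At w2: □(q ∧ □s) is false.
      At w3: □(q ∧ □s) is false.
      At w5: □(q ∧ □s) is false.
      At w7: □(q ∧ □s) is false.
    So ◇□(q ∧ □s) is false at w5.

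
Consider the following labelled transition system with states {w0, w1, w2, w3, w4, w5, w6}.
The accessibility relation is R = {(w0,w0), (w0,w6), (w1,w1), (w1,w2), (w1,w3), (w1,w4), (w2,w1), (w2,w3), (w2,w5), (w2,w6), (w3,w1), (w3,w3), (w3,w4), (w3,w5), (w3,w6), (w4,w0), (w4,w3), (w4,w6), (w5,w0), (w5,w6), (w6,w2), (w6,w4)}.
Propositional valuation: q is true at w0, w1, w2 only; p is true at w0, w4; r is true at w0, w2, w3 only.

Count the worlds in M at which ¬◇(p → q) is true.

0

Recall that ◇ψ holds at a world iff ψ holds at some accessible world.
Let φ = ¬◇(p → q). Evaluate φ at each world:
  w0 (successors {w0, w6}): φ is false.
  w1 (successors {w1, w2, w3, w4}): φ is false.
  w2 (successors {w1, w3, w5, w6}): φ is false.
  w3 (successors {w1, w3, w4, w5, w6}): φ is false.
  w4 (successors {w0, w3, w6}): φ is false.
  w5 (successors {w0, w6}): φ is false.
  w6 (successors {w2, w4}): φ is false.
For instance, at w6:
  At w6: ◇(p → q) is true, so ¬◇(p → q) is false.
    At w6: ◇(p → q) requires p → q at some successor in {w2, w4}.
      p → q holds at w2, so ◇(p → q) is true at w6.
Satisfying worlds: none.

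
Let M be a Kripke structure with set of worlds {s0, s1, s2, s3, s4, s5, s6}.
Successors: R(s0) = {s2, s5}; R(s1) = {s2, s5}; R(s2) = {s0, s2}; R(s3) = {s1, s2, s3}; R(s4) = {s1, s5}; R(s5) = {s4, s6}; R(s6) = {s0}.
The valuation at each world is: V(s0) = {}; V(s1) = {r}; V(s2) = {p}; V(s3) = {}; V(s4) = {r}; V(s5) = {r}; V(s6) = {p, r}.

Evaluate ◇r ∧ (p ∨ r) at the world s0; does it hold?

No

At s0: ◇r is true, p ∨ r is false, so ◇r ∧ (p ∨ r) is false.
  At s0: ◇r requires r at some successor in {s2, s5}.
    r holds at s5, so ◇r is true at s0.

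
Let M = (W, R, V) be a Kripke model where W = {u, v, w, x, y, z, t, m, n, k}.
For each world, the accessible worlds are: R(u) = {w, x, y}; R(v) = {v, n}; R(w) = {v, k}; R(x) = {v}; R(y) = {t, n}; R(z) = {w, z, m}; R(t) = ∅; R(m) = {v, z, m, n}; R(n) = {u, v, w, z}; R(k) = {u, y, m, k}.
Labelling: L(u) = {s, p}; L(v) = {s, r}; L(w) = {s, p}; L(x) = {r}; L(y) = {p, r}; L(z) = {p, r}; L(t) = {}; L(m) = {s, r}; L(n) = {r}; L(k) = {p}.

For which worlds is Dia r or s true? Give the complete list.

u, v, w, x, y, z, m, n, k

Let φ = Dia r or s. Evaluate φ at each world:
  u (successors {w, x, y}): φ is true.
  v (successors {v, n}): φ is true.
  w (successors {v, k}): φ is true.
  x (successors {v}): φ is true.
  y (successors {t, n}): φ is true.
  z (successors {w, z, m}): φ is true.
  t (successors ∅): φ is false.
  m (successors {v, z, m, n}): φ is true.
  n (successors {u, v, w, z}): φ is true.
  k (successors {u, y, m, k}): φ is true.
For instance, at z:
  At z: Dia r is true, s is false, so Dia r or s is true.
    At z: Dia r requires r at some successor in {w, z, m}.
      r holds at z, so Dia r is true at z.
Satisfying worlds: {u, v, w, x, y, z, m, n, k}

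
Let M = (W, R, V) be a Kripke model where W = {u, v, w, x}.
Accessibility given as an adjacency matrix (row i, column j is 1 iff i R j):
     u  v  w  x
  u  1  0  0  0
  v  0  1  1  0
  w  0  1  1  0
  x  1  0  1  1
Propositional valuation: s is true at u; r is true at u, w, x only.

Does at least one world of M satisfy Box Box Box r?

Recall that Box ψ holds at a world iff ψ holds at every accessible world, and Dia ψ holds iff ψ holds at some accessible world.
Let φ = Box Box Box r. Evaluate φ at each world:
  u (successors {u}): φ is true.
  v (successors {v, w}): φ is false.
  w (successors {v, w}): φ is false.
  x (successors {u, w, x}): φ is false.
Detail at u (witness):
  At u: Box Box Box r requires Box Box r at every successor {u}.
      At u: Box Box r requires Box r at every successor {u}.
        At u: Box r is true.
      So Box Box r is true at u.
  So Box Box Box r is true at u.

Yes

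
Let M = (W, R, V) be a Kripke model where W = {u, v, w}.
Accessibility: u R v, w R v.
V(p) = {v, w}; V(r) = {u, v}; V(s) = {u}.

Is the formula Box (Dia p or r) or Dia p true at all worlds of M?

Let φ = Box (Dia p or r) or Dia p. Evaluate φ at each world:
  u (successors {v}): φ is true.
  v (successors ∅): φ is true.
  w (successors {v}): φ is true.
For instance, at u:
  At u: Box (Dia p or r) is true, Dia p is true, so Box (Dia p or r) or Dia p is true.
    At u: Box (Dia p or r) requires Dia p or r at every successor {v}.
      At v: Dia p or r is true.
    So Box (Dia p or r) is true at u.
    At u: Dia p requires p at some successor in {v}.
      p holds at v, so Dia p is true at u.

Yes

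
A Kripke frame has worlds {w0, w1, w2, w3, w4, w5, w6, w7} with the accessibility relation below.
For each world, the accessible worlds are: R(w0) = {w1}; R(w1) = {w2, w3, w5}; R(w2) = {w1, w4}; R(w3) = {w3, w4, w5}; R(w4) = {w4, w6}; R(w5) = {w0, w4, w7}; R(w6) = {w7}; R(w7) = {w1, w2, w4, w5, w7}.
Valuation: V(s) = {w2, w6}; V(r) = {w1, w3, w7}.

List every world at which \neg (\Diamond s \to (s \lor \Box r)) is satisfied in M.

Let φ = \neg (\Diamond s \to (s \lor \Box r)). Evaluate φ at each world:
  w0 (successors {w1}): φ is false.
  w1 (successors {w2, w3, w5}): φ is true.
  w2 (successors {w1, w4}): φ is false.
  w3 (successors {w3, w4, w5}): φ is false.
  w4 (successors {w4, w6}): φ is true.
  w5 (successors {w0, w4, w7}): φ is false.
  w6 (successors {w7}): φ is false.
  w7 (successors {w1, w2, w4, w5, w7}): φ is true.
For instance, at w2:
  At w2: \Diamond s \to (s \lor \Box r) is true, so \neg (\Diamond s \to (s \lor \Box r)) is false.
    At w2: \Diamond s is false, s \lor \Box r is true, so \Diamond s \to (s \lor \Box r) is true.
      At w2: \Diamond s requires s at some successor in {w1, w4}.
        At w1: s is false.
        At w4: s is false.
      So \Diamond s is false at w2.
      At w2: s is true, \Box r is false, so s \lor \Box r is true.
Satisfying worlds: {w1, w4, w7}

w1, w4, w7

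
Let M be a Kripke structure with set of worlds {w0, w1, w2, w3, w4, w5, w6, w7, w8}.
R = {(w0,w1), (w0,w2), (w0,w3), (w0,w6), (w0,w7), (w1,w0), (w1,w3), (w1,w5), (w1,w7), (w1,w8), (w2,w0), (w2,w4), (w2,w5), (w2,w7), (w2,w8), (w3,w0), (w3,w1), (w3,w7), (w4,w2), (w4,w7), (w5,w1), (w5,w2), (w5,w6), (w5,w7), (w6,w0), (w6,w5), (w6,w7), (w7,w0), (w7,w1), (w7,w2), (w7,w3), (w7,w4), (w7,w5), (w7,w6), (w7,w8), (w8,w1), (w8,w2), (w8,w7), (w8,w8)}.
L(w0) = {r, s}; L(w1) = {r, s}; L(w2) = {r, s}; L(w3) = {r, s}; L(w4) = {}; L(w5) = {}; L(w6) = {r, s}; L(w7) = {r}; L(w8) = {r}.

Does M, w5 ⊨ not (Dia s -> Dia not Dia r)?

At w5: Dia s -> Dia not Dia r is false, so not (Dia s -> Dia not Dia r) is true.
  At w5: Dia s is true, Dia not Dia r is false, so Dia s -> Dia not Dia r is false.
    At w5: Dia s requires s at some successor in {w1, w2, w6, w7}.
      s holds at w1, so Dia s is true at w5.
    At w5: Dia not Dia r requires not Dia r at some successor in {w1, w2, w6, w7}.
      At w1: not Dia r is false.
      At w2: not Dia r is false.
      At w6: not Dia r is false.
      At w7: not Dia r is false.
    So Dia not Dia r is false at w5.

Yes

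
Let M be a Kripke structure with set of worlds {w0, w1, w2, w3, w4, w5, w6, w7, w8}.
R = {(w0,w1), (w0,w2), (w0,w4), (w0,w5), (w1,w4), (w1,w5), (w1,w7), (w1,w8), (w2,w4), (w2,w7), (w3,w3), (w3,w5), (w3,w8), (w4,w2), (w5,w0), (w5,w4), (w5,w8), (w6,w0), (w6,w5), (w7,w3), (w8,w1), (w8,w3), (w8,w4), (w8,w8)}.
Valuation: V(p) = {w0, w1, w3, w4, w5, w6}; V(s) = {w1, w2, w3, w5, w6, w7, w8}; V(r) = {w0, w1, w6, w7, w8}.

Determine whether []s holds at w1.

At w1: []s requires s at every successor {w4, w5, w7, w8}.
  s fails at w4, so []s is false at w1.

No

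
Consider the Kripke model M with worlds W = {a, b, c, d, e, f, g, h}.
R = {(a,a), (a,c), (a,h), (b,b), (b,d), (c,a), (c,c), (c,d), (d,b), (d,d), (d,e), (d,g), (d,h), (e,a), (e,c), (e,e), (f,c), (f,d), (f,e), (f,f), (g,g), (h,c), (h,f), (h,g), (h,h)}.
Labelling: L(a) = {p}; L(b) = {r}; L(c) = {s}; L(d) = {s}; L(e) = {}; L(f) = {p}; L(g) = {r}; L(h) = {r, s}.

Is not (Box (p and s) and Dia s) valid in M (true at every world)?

Yes

Let φ = not (Box (p and s) and Dia s). Evaluate φ at each world:
  a (successors {a, c, h}): φ is true.
  b (successors {b, d}): φ is true.
  c (successors {a, c, d}): φ is true.
  d (successors {b, d, e, g, h}): φ is true.
  e (successors {a, c, e}): φ is true.
  f (successors {c, d, e, f}): φ is true.
  g (successors {g}): φ is true.
  h (successors {c, f, g, h}): φ is true.
For instance, at e:
  At e: Box (p and s) and Dia s is false, so not (Box (p and s) and Dia s) is true.
    At e: Box (p and s) is false, Dia s is true, so Box (p and s) and Dia s is false.
      At e: Box (p and s) requires p and s at every successor {a, c, e}.
        p and s fails at a, so Box (p and s) is false at e.
      At e: Dia s requires s at some successor in {a, c, e}.
        s holds at c, so Dia s is true at e.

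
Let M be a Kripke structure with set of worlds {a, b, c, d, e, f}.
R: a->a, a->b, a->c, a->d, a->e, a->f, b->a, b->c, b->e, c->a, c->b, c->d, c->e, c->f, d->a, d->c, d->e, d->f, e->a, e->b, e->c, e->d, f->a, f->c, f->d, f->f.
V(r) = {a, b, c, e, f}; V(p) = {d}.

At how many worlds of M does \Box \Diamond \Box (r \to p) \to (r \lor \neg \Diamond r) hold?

6

Recall that \Box ψ holds at a world iff ψ holds at every accessible world, and \Diamond ψ holds iff ψ holds at some accessible world.
Let φ = \Box \Diamond \Box (r \to p) \to (r \lor \neg \Diamond r). Evaluate φ at each world:
  a (successors {a, b, c, d, e, f}): φ is true.
  b (successors {a, c, e}): φ is true.
  c (successors {a, b, d, e, f}): φ is true.
  d (successors {a, c, e, f}): φ is true.
  e (successors {a, b, c, d}): φ is true.
  f (successors {a, c, d, f}): φ is true.
For instance, at d:
  At d: \Box \Diamond \Box (r \to p) is false, r \lor \neg \Diamond r is false, so \Box \Diamond \Box (r \to p) \to (r \lor \neg \Diamond r) is true.
    At d: \Box \Diamond \Box (r \to p) requires \Diamond \Box (r \to p) at every successor {a, c, e, f}.
      \Diamond \Box (r \to p) fails at a, so \Box \Diamond \Box (r \to p) is false at d.
    At d: r is false, \neg \Diamond r is false, so r \lor \neg \Diamond r is false.
      At d: \Diamond r is true, so \neg \Diamond r is false.
Satisfying worlds: {a, b, c, d, e, f}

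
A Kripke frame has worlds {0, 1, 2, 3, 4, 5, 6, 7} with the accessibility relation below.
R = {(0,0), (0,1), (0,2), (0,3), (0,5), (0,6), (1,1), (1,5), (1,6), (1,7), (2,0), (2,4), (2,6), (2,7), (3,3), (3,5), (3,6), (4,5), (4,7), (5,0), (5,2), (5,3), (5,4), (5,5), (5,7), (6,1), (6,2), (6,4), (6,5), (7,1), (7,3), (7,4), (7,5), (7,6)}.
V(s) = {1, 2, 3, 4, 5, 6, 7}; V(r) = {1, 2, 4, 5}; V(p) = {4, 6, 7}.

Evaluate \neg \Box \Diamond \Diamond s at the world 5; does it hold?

At 5: \Box \Diamond \Diamond s is true, so \neg \Box \Diamond \Diamond s is false.
  At 5: \Box \Diamond \Diamond s requires \Diamond \Diamond s at every successor {0, 2, 3, 4, 5, 7}.
    At 0: \Diamond \Diamond s is true.
    At 2: \Diamond \Diamond s is true.
    At 3: \Diamond \Diamond s is true.
    At 4: \Diamond \Diamond s is true.
    At 5: \Diamond \Diamond s is true.
    At 7: \Diamond \Diamond s is true.
  So \Box \Diamond \Diamond s is true at 5.

No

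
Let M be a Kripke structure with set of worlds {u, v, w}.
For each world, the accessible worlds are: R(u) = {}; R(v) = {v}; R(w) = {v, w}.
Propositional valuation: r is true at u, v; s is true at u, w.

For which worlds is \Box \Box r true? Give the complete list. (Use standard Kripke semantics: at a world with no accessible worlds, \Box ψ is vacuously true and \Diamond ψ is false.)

u, v

Let φ = \Box \Box r. Evaluate φ at each world:
  u (successors ∅): φ is true.
  v (successors {v}): φ is true.
  w (successors {v, w}): φ is false.
For instance, at v:
  At v: \Box \Box r requires \Box r at every successor {v}.
      At v: \Box r requires r at every successor {v}.
        At v: r is true.
      So \Box r is true at v.
  So \Box \Box r is true at v.
Satisfying worlds: {u, v}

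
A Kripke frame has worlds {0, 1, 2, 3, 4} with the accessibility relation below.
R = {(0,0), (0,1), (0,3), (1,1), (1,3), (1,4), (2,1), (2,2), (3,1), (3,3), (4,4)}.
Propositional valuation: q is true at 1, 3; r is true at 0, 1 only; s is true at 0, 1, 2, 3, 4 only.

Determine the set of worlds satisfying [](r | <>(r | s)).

Let φ = [](r | <>(r | s)). Evaluate φ at each world:
  0 (successors {0, 1, 3}): φ is true.
  1 (successors {1, 3, 4}): φ is true.
  2 (successors {1, 2}): φ is true.
  3 (successors {1, 3}): φ is true.
  4 (successors {4}): φ is true.
For instance, at 0:
  At 0: [](r | <>(r | s)) requires r | <>(r | s) at every successor {0, 1, 3}.
      At 0: r is true, <>(r | s) is true, so r | <>(r | s) is true.
      At 1: r is true, <>(r | s) is true, so r | <>(r | s) is true.
      At 3: r is false, <>(r | s) is true, so r | <>(r | s) is true.
  So [](r | <>(r | s)) is true at 0.
Satisfying worlds: {0, 1, 2, 3, 4}

0, 1, 2, 3, 4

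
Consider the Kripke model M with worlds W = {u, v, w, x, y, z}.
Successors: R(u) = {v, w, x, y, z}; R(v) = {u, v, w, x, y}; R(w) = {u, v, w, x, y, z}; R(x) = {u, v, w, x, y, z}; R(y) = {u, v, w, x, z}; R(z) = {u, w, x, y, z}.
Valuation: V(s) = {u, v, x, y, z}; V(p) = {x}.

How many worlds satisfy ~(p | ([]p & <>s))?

5

Let φ = ~(p | ([]p & <>s)). Evaluate φ at each world:
  u (successors {v, w, x, y, z}): φ is true.
  v (successors {u, v, w, x, y}): φ is true.
  w (successors {u, v, w, x, y, z}): φ is true.
  x (successors {u, v, w, x, y, z}): φ is false.
  y (successors {u, v, w, x, z}): φ is true.
  z (successors {u, w, x, y, z}): φ is true.
For instance, at y:
  At y: p | ([]p & <>s) is false, so ~(p | ([]p & <>s)) is true.
    At y: p is false, []p & <>s is false, so p | ([]p & <>s) is false.
      At y: []p is false, <>s is true, so []p & <>s is false.
Satisfying worlds: {u, v, w, y, z}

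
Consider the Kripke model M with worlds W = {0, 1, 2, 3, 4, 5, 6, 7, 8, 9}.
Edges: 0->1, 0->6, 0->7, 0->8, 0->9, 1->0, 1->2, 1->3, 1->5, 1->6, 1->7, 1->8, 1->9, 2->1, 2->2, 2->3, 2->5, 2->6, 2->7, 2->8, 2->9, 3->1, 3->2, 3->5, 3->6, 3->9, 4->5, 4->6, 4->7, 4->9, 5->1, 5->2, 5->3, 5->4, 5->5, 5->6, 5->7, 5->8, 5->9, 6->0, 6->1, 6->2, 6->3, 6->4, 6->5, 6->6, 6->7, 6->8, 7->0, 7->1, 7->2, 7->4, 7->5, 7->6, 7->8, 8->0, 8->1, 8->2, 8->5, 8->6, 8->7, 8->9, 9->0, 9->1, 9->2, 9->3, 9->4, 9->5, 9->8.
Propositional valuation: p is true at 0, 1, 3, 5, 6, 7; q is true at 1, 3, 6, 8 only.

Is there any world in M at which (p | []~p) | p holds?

Yes

Recall that []ψ holds at a world iff ψ holds at every accessible world, and <>ψ holds iff ψ holds at some accessible world.
Let φ = (p | []~p) | p. Evaluate φ at each world:
  0 (successors {1, 6, 7, 8, 9}): φ is true.
  1 (successors {0, 2, 3, 5, 6, 7, 8, 9}): φ is true.
  2 (successors {1, 2, 3, 5, 6, 7, 8, 9}): φ is false.
  3 (successors {1, 2, 5, 6, 9}): φ is true.
  4 (successors {5, 6, 7, 9}): φ is false.
  5 (successors {1, 2, 3, 4, 5, 6, 7, 8, 9}): φ is true.
  6 (successors {0, 1, 2, 3, 4, 5, 6, 7, 8}): φ is true.
  7 (successors {0, 1, 2, 4, 5, 6, 8}): φ is true.
  8 (successors {0, 1, 2, 5, 6, 7, 9}): φ is false.
  9 (successors {0, 1, 2, 3, 4, 5, 8}): φ is false.
Detail at 0 (witness):
  At 0: p | []~p is true, p is true, so (p | []~p) | p is true.
    At 0: p is true, []~p is false, so p | []~p is true.
      At 0: []~p requires ~p at every successor {1, 6, 7, 8, 9}.
        ~p fails at 1, so []~p is false at 0.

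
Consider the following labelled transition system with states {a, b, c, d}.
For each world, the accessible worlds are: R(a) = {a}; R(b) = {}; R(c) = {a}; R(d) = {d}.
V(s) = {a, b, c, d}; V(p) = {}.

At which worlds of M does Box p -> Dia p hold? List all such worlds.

Let φ = Box p -> Dia p. Evaluate φ at each world:
  a (successors {a}): φ is true.
  b (successors ∅): φ is false.
  c (successors {a}): φ is true.
  d (successors {d}): φ is true.
For instance, at d:
  At d: Box p is false, Dia p is false, so Box p -> Dia p is true.
    At d: Box p requires p at every successor {d}.
      p fails at d, so Box p is false at d.
    At d: Dia p requires p at some successor in {d}.
      At d: p is false.
    So Dia p is false at d.
Satisfying worlds: {a, c, d}

a, c, d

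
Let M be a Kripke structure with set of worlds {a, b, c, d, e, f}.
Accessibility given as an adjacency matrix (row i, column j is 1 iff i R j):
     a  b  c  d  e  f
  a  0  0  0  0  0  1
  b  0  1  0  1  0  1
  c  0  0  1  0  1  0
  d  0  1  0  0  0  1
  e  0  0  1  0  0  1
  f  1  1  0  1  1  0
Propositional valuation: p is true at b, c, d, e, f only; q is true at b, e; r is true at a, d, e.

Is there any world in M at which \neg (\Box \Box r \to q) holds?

Let φ = \neg (\Box \Box r \to q). Evaluate φ at each world:
  a (successors {f}): φ is false.
  b (successors {b, d, f}): φ is false.
  c (successors {c, e}): φ is false.
  d (successors {b, f}): φ is false.
  e (successors {c, f}): φ is false.
  f (successors {a, b, d, e}): φ is false.
For instance, at f:
  At f: \Box \Box r \to q is true, so \neg (\Box \Box r \to q) is false.
    At f: \Box \Box r is false, q is false, so \Box \Box r \to q is true.
      At f: \Box \Box r requires \Box r at every successor {a, b, d, e}.
        \Box r fails at a, so \Box \Box r is false at f.

No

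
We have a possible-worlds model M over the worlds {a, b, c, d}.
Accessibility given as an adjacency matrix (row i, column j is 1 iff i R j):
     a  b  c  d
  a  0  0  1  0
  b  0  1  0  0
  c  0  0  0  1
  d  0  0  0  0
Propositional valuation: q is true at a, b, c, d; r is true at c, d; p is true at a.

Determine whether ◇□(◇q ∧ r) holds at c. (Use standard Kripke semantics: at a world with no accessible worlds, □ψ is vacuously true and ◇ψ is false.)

Yes

At c: ◇□(◇q ∧ r) requires □(◇q ∧ r) at some successor in {d}.
  □(◇q ∧ r) holds at d, so ◇□(◇q ∧ r) is true at c.
    At d: no accessible worlds, so □(◇q ∧ r) holds vacuously.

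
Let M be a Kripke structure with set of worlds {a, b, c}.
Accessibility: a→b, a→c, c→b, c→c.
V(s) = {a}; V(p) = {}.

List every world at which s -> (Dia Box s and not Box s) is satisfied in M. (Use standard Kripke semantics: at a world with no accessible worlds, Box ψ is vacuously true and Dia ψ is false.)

Recall that Box ψ holds at a world iff ψ holds at every accessible world, and Dia ψ holds iff ψ holds at some accessible world.
Let φ = s -> (Dia Box s and not Box s). Evaluate φ at each world:
  a (successors {b, c}): φ is true.
  b (successors ∅): φ is true.
  c (successors {b, c}): φ is true.
For instance, at a:
  At a: s is true, Dia Box s and not Box s is true, so s -> (Dia Box s and not Box s) is true.
    At a: Dia Box s is true, not Box s is true, so Dia Box s and not Box s is true.
      At a: Dia Box s requires Box s at some successor in {b, c}.
        Box s holds at b, so Dia Box s is true at a.
      At a: Box s is false, so not Box s is true.
Satisfying worlds: {a, b, c}

a, b, c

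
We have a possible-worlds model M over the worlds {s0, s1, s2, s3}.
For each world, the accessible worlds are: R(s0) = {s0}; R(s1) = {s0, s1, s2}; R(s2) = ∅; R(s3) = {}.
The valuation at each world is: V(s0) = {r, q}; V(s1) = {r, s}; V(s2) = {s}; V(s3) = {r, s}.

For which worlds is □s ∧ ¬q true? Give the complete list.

Recall that □ψ holds at a world iff ψ holds at every accessible world, and ◇ψ holds iff ψ holds at some accessible world.
Let φ = □s ∧ ¬q. Evaluate φ at each world:
  s0 (successors {s0}): φ is false.
  s1 (successors {s0, s1, s2}): φ is false.
  s2 (successors ∅): φ is true.
  s3 (successors ∅): φ is true.
For instance, at s1:
  At s1: □s is false, ¬q is true, so □s ∧ ¬q is false.
    At s1: □s requires s at every successor {s0, s1, s2}.
      s fails at s0, so □s is false at s1.
Satisfying worlds: {s2, s3}

s2, s3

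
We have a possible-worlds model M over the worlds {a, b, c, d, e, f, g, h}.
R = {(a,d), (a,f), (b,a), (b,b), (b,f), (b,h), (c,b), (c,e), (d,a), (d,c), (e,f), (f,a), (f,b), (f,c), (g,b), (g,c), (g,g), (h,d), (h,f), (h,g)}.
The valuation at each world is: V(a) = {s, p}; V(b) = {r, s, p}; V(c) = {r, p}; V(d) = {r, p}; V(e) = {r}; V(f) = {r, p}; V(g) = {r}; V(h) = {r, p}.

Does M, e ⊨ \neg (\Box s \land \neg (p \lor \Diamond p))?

Yes

At e: \Box s \land \neg (p \lor \Diamond p) is false, so \neg (\Box s \land \neg (p \lor \Diamond p)) is true.
  At e: \Box s is false, \neg (p \lor \Diamond p) is false, so \Box s \land \neg (p \lor \Diamond p) is false.
    At e: \Box s requires s at every successor {f}.
      s fails at f, so \Box s is false at e.
    At e: p \lor \Diamond p is true, so \neg (p \lor \Diamond p) is false.
      At e: p is false, \Diamond p is true, so p \lor \Diamond p is true.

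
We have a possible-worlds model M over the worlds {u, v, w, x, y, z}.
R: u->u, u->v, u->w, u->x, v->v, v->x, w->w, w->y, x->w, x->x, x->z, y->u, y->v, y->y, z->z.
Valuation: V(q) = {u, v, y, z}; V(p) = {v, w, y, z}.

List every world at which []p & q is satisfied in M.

Let φ = []p & q. Evaluate φ at each world:
  u (successors {u, v, w, x}): φ is false.
  v (successors {v, x}): φ is false.
  w (successors {w, y}): φ is false.
  x (successors {w, x, z}): φ is false.
  y (successors {u, v, y}): φ is false.
  z (successors {z}): φ is true.
For instance, at x:
  At x: []p is false, q is false, so []p & q is false.
    At x: []p requires p at every successor {w, x, z}.
      p fails at x, so []p is false at x.
Satisfying worlds: {z}

z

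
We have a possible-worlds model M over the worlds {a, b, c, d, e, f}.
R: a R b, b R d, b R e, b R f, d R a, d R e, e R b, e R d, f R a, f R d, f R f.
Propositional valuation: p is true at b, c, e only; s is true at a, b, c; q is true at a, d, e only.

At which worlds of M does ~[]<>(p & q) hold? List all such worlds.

Let φ = ~[]<>(p & q). Evaluate φ at each world:
  a (successors {b}): φ is false.
  b (successors {d, e, f}): φ is true.
  c (successors ∅): φ is false.
  d (successors {a, e}): φ is true.
  e (successors {b, d}): φ is false.
  f (successors {a, d, f}): φ is true.
For instance, at d:
  At d: []<>(p & q) is false, so ~[]<>(p & q) is true.
    At d: []<>(p & q) requires <>(p & q) at every successor {a, e}.
      <>(p & q) fails at a, so []<>(p & q) is false at d.
Satisfying worlds: {b, d, f}

b, d, f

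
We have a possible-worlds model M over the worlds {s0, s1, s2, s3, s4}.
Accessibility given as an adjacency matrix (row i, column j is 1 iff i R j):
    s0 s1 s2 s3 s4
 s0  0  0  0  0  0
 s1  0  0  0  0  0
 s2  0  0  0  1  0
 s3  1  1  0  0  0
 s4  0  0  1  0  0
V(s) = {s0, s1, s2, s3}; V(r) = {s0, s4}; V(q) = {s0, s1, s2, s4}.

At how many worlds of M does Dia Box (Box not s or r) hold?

2

Recall that Box ψ holds at a world iff ψ holds at every accessible world, and Dia ψ holds iff ψ holds at some accessible world.
Let φ = Dia Box (Box not s or r). Evaluate φ at each world:
  s0 (successors ∅): φ is false.
  s1 (successors ∅): φ is false.
  s2 (successors {s3}): φ is true.
  s3 (successors {s0, s1}): φ is true.
  s4 (successors {s2}): φ is false.
For instance, at s3:
  At s3: Dia Box (Box not s or r) requires Box (Box not s or r) at some successor in {s0, s1}.
    Box (Box not s or r) holds at s0, so Dia Box (Box not s or r) is true at s3.
      At s0: no accessible worlds, so Box (Box not s or r) holds vacuously.
Satisfying worlds: {s2, s3}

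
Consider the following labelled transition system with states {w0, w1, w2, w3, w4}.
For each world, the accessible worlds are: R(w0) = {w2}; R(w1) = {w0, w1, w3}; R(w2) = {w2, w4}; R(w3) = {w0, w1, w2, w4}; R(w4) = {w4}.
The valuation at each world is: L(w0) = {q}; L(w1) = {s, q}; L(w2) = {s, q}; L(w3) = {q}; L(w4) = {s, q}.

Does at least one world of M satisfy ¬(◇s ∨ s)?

Recall that ◇ψ holds at a world iff ψ holds at some accessible world.
Let φ = ¬(◇s ∨ s). Evaluate φ at each world:
  w0 (successors {w2}): φ is false.
  w1 (successors {w0, w1, w3}): φ is false.
  w2 (successors {w2, w4}): φ is false.
  w3 (successors {w0, w1, w2, w4}): φ is false.
  w4 (successors {w4}): φ is false.
For instance, at w0:
  At w0: ◇s ∨ s is true, so ¬(◇s ∨ s) is false.
    At w0: ◇s is true, s is false, so ◇s ∨ s is true.
      At w0: ◇s requires s at some successor in {w2}.
        s holds at w2, so ◇s is true at w0.

No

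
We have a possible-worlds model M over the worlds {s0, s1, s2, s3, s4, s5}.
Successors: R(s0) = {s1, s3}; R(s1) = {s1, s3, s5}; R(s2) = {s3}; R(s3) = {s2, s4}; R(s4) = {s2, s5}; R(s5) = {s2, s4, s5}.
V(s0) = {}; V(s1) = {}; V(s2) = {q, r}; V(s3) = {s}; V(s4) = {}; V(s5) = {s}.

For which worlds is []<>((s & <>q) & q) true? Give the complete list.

Recall that []ψ holds at a world iff ψ holds at every accessible world, and <>ψ holds iff ψ holds at some accessible world.
Let φ = []<>((s & <>q) & q). Evaluate φ at each world:
  s0 (successors {s1, s3}): φ is false.
  s1 (successors {s1, s3, s5}): φ is false.
  s2 (successors {s3}): φ is false.
  s3 (successors {s2, s4}): φ is false.
  s4 (successors {s2, s5}): φ is false.
  s5 (successors {s2, s4, s5}): φ is false.
For instance, at s4:
  At s4: []<>((s & <>q) & q) requires <>((s & <>q) & q) at every successor {s2, s5}.
    <>((s & <>q) & q) fails at s2, so []<>((s & <>q) & q) is false at s4.
      At s2: <>((s & <>q) & q) requires (s & <>q) & q at some successor in {s3}.
        At s3: (s & <>q) & q is false.
      So <>((s & <>q) & q) is false at s2.
Satisfying worlds: none.

none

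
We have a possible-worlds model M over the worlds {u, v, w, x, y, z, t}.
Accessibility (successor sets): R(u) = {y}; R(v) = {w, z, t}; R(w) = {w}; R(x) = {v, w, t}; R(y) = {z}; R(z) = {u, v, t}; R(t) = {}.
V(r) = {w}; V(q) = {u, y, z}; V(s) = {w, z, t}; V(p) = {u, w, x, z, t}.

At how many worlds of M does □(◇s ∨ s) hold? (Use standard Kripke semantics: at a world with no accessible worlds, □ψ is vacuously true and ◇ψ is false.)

6

Let φ = □(◇s ∨ s). Evaluate φ at each world:
  u (successors {y}): φ is true.
  v (successors {w, z, t}): φ is true.
  w (successors {w}): φ is true.
  x (successors {v, w, t}): φ is true.
  y (successors {z}): φ is true.
  z (successors {u, v, t}): φ is false.
  t (successors ∅): φ is true.
For instance, at z:
  At z: □(◇s ∨ s) requires ◇s ∨ s at every successor {u, v, t}.
    ◇s ∨ s fails at u, so □(◇s ∨ s) is false at z.
      At u: ◇s is false, s is false, so ◇s ∨ s is false.
Satisfying worlds: {u, v, w, x, y, t}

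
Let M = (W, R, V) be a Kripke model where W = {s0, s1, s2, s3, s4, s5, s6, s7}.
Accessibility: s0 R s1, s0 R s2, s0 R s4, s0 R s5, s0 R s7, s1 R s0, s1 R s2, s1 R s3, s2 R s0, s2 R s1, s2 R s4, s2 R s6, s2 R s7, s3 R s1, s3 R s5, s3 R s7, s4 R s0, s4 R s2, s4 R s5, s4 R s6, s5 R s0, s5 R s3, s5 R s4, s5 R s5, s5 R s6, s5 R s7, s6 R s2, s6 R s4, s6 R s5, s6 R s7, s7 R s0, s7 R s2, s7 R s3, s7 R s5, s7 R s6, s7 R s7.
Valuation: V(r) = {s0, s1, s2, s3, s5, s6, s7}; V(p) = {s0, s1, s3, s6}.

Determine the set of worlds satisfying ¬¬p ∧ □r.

s1, s3

Let φ = ¬¬p ∧ □r. Evaluate φ at each world:
  s0 (successors {s1, s2, s4, s5, s7}): φ is false.
  s1 (successors {s0, s2, s3}): φ is true.
  s2 (successors {s0, s1, s4, s6, s7}): φ is false.
  s3 (successors {s1, s5, s7}): φ is true.
  s4 (successors {s0, s2, s5, s6}): φ is false.
  s5 (successors {s0, s3, s4, s5, s6, s7}): φ is false.
  s6 (successors {s2, s4, s5, s7}): φ is false.
  s7 (successors {s0, s2, s3, s5, s6, s7}): φ is false.
For instance, at s3:
  At s3: ¬¬p is true, □r is true, so ¬¬p ∧ □r is true.
    At s3: □r requires r at every successor {s1, s5, s7}.
      At s1: r is true.
      At s5: r is true.
      At s7: r is true.
    So □r is true at s3.
Satisfying worlds: {s1, s3}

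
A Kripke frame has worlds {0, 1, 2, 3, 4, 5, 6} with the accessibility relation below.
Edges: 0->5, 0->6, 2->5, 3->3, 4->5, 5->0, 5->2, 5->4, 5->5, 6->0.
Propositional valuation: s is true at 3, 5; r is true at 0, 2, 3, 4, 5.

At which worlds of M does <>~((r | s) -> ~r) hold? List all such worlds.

0, 2, 3, 4, 5, 6

Let φ = <>~((r | s) -> ~r). Evaluate φ at each world:
  0 (successors {5, 6}): φ is true.
  1 (successors ∅): φ is false.
  2 (successors {5}): φ is true.
  3 (successors {3}): φ is true.
  4 (successors {5}): φ is true.
  5 (successors {0, 2, 4, 5}): φ is true.
  6 (successors {0}): φ is true.
For instance, at 2:
  At 2: <>~((r | s) -> ~r) requires ~((r | s) -> ~r) at some successor in {5}.
    ~((r | s) -> ~r) holds at 5, so <>~((r | s) -> ~r) is true at 2.
Satisfying worlds: {0, 2, 3, 4, 5, 6}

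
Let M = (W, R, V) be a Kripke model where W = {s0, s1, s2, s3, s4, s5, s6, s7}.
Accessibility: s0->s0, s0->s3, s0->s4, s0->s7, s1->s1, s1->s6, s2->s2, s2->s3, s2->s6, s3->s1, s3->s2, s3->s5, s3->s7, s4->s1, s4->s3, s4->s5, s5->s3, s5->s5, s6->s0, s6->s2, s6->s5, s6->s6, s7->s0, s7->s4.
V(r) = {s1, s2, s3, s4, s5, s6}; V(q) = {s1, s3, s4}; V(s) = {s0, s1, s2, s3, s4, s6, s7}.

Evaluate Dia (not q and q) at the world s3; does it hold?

No

Recall that Dia ψ holds at a world iff ψ holds at some accessible world.
At s3: Dia (not q and q) requires not q and q at some successor in {s1, s2, s5, s7}.
  At s1: not q and q is false.
  At s2: not q and q is false.
  At s5: not q and q is false.
  At s7: not q and q is false.
So Dia (not q and q) is false at s3.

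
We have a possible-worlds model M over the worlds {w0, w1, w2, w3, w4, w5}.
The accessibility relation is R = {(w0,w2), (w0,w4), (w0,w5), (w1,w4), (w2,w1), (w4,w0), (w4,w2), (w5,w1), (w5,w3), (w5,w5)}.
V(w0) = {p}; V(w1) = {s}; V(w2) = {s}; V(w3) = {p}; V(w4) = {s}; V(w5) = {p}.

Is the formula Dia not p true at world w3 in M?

No

At w3: no accessible worlds, so Dia not p is false.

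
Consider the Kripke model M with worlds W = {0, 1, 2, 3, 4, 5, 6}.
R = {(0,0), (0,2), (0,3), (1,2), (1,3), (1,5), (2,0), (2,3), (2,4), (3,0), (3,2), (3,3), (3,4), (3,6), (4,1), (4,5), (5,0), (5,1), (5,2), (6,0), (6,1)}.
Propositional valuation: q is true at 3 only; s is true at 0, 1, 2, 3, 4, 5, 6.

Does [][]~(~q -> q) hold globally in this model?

No

Let φ = [][]~(~q -> q). Evaluate φ at each world:
  0 (successors {0, 2, 3}): φ is false.
  1 (successors {2, 3, 5}): φ is false.
  2 (successors {0, 3, 4}): φ is false.
  3 (successors {0, 2, 3, 4, 6}): φ is false.
  4 (successors {1, 5}): φ is false.
  5 (successors {0, 1, 2}): φ is false.
  6 (successors {0, 1}): φ is false.
Detail at 0 (counterexample):
  At 0: [][]~(~q -> q) requires []~(~q -> q) at every successor {0, 2, 3}.
    []~(~q -> q) fails at 0, so [][]~(~q -> q) is false at 0.
      At 0: []~(~q -> q) requires ~(~q -> q) at every successor {0, 2, 3}.
        ~(~q -> q) fails at 3, so []~(~q -> q) is false at 0.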